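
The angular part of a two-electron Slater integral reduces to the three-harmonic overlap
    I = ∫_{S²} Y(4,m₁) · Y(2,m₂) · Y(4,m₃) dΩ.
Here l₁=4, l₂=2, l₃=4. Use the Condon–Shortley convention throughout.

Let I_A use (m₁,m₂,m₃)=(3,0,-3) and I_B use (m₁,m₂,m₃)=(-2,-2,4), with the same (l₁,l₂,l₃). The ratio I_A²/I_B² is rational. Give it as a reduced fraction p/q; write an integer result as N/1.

l's match ⇒ only the (l;m) 3-j factors differ between A and B.
A: triangle coeff Δ(4,2,4) = 1/13860; Σ_t [0,1]: t=0:+1/480 t=1:−1/720 = 1/1440; (3j)²=7/1980 [(4 2 4; 3 0 -3)], sign=-1
B: triangle coeff Δ(4,2,4) = 1/13860; Σ_t [0,0]: t=0:+1/2880 = 1/2880; (3j)²=2/165 [(4 2 4; -2 -2 4)], sign=+1
I_A²/I_B² = (7/1980)/(2/165) = 7/24

7/24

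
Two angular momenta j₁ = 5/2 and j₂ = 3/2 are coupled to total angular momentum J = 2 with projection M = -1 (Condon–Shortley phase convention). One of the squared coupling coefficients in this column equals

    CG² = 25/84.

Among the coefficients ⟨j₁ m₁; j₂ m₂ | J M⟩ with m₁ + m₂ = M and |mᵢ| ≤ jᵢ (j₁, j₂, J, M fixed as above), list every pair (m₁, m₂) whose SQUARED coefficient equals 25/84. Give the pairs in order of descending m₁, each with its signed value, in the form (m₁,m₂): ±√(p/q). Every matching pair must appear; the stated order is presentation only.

Admissible pairs with m₁+m₂ = M = -1: (-5/2,3/2), (-3/2,1/2), (-1/2,-1/2), (1/2,-3/2)
  (m₁,m₂)=(1/2,-3/2): CG² = 9/28, CG = +√(9/28)
  (m₁,m₂)=(-1/2,-1/2): CG² = 25/84, CG = −√(25/84)   ← matches the target
  (m₁,m₂)=(-3/2,1/2): CG² = 1/42, CG = +√(1/42)
  (m₁,m₂)=(-5/2,3/2): CG² = 5/14, CG = +√(5/14)
Pairs with CG² = 25/84: (-1/2,-1/2): −√(25/84)

(-1/2,-1/2): −√(25/84)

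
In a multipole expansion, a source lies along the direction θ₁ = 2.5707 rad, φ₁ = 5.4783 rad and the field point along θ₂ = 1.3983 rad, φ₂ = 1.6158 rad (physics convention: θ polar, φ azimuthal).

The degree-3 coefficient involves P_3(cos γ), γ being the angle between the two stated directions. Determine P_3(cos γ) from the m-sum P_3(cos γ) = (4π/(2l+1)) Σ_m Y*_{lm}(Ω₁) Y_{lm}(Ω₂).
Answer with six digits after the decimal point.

Addition theorem: P_3(cos γ) = (4π/7) Σ_m Y*_{lm}(Ω₁) Y_{lm}(Ω₂), m = −3…3:
  m=-3: Y*=(-0.049195, -0.043755)  Y=(0.053695, 0.395292)  product (0.014654, -0.021796)
  m=-2: Y*=(0.009784, 0.250918)  Y=(-0.169559, 0.015303)  product (-0.005499, -0.042396)
  m=-1: Y*=(0.307484, -0.319708)  Y=(0.012214, 0.271210)  product (0.090463, 0.079488)
  m=+0: Y*=(-0.169536, -0.000000)  Y=(-0.182723, 0.000000)  product (0.030978, 0.000000)
  m=+1: Y*=(-0.307484, -0.319708)  Y=(-0.012214, 0.271210)  product (0.090463, -0.079488)
  m=+2: Y*=(0.009784, -0.250918)  Y=(-0.169559, -0.015303)  product (-0.005499, 0.042396)
  m=+3: Y*=(0.049195, -0.043755)  Y=(-0.053695, 0.395292)  product (0.014654, 0.021796)
Σ over m = (0.230216, 0.000000); ×(4π/7) → (0.413283, 0.000000). Real part: 0.413283

0.413283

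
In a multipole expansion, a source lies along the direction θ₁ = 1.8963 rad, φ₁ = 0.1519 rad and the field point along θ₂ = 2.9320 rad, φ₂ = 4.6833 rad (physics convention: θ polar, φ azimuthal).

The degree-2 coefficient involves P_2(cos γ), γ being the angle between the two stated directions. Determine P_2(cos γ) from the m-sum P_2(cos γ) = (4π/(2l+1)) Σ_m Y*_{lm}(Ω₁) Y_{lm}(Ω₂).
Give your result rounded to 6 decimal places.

-0.384655

Expand P_2 via completeness: Σ_{m} conj(Y_{2,m}) at Ω₁ times Y_{2,m} at Ω₂ —
  m=-2: Y*=(0.330893, 0.103736)  Y=(-0.016693, -0.000972)  product (-0.005423, -0.002053)
  m=-1: Y*=(-0.231382, -0.035420)  Y=(0.004573, -0.157153)  product (-0.006624, 0.036201)
  m=+0: Y*=(-0.218633, -0.000000)  Y=(0.589824, 0.000000)  product (-0.128955, -0.000000)
  m=+1: Y*=(0.231382, -0.035420)  Y=(-0.004573, -0.157153)  product (-0.006624, -0.036201)
  m=+2: Y*=(0.330893, -0.103736)  Y=(-0.016693, 0.000972)  product (-0.005423, 0.002053)
Accumulated sum (-0.153049, 0.000000); after 4π/(2l+1) scaling, (-0.384655, 0.000000) ⇒ P_2 = -0.384655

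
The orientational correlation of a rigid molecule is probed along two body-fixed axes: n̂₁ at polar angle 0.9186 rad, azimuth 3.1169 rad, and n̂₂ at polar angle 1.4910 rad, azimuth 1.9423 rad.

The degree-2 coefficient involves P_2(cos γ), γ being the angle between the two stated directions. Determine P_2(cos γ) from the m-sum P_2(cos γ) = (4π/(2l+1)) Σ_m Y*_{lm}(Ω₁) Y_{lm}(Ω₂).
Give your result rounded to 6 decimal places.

-0.311911

Addition theorem: P_2(cos γ) = (4π/5) Σ_m Y*_{lm}(Ω₁) Y_{lm}(Ω₂), m = −2…2:
  m=-2: (0.243686, -0.012044) × (-0.282659, 0.259656) = (-0.065753, 0.066679)  (running Σ = (-0.065753, 0.066679))
  m=-1: (-0.372534, 0.009201) × (-0.022284, -0.057198) = (0.008828, 0.021103)  (running Σ = (-0.056925, 0.087782))
  m=0: (0.033149, -0.000000) × (-0.309380, 0.000000) = (-0.010256, 0.000000)  (running Σ = (-0.067181, 0.087782))
  m=1: (0.372534, 0.009201) × (0.022284, -0.057198) = (0.008828, -0.021103)  (running Σ = (-0.058353, 0.066679))
  m=2: (0.243686, 0.012044) × (-0.282659, -0.259656) = (-0.065753, -0.066679)  (running Σ = (-0.124105, 0.000000))
Total Σ_m = (-0.124105, 0.000000). Multiply by 2.513274: (-0.311911, 0.000000). P_2(cos γ) = -0.311911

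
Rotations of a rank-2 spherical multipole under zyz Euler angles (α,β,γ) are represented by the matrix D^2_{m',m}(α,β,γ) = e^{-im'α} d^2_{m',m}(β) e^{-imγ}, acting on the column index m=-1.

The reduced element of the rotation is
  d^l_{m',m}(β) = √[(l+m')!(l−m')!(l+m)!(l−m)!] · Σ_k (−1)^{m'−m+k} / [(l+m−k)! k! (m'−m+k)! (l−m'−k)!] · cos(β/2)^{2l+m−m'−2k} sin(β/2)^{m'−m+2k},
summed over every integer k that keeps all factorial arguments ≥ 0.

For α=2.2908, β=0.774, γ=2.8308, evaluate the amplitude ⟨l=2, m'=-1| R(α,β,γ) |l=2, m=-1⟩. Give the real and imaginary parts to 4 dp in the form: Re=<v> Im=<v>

D^2_{-1,-1}(2.2908,0.7740,2.8308) = e^{-i·-1·2.2908}·d^2_{-1,-1}(0.7740)·e^{-i·-1·2.8308}. Compute d first:
Half-angle: c=0.926045, s=0.377412. N=√(1·6·1·6)=6.000000
k: max(0,(-1)−(-1))=0 … min(2+(-1),2−(-1))=1
  k=0: (−1)^0·6.0000/(6)·0.9260^4·0.3774^0 = +0.735409
  k=1: (−1)^1·6.0000/(2)·0.9260^2·0.3774^2 = -0.366452
d^2_{-1,-1}(0.7740) = +0.735409 -0.366452 = +0.368957
D = (-0.659387+0.751803i)·(+0.368957)·(-0.952091+0.305813i) = +0.146803-0.338494i

Re=0.1468 Im=-0.3385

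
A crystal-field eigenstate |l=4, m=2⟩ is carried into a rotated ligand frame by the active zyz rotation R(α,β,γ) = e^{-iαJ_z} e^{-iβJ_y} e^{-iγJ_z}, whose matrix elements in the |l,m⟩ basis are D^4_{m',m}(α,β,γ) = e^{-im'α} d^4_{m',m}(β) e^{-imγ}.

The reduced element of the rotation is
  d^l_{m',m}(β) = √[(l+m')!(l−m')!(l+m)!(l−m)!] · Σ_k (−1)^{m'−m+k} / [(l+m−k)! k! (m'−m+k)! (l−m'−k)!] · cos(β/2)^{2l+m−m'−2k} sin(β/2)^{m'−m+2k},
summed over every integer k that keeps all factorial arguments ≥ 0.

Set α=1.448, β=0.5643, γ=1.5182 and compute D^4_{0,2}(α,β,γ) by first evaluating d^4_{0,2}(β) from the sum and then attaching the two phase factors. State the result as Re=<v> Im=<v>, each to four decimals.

Re=-0.4495 Im=-0.0475

Split into d^4_{0,2}(β=0.5643) × two z-phases.
c=cos(0.564300/2)=0.960459, s=sin(0.564300/2)=0.278421; N=√[24·24·720·2]=910.735966
k: max(0,(2)−(0))=2 … min(4+(2),4−(0))=4
  k=2: (−1)^0·910.7360/(96)·0.9605^6·0.2784^2 = +0.577297
  k=3: (−1)^1·910.7360/(36)·0.9605^4·0.2784^4 = -0.129364
  k=4: (−1)^2·910.7360/(96)·0.9605^2·0.2784^6 = +0.004077
d^4_{0,2}(0.5643) = +0.577297 -0.129364 +0.004077 = +0.452009
Attach z-rotation phases: D = e^{-i(0)(1.4480)}·(+0.452009)·e^{-i(2)(1.5182)} = -0.449510-0.047460i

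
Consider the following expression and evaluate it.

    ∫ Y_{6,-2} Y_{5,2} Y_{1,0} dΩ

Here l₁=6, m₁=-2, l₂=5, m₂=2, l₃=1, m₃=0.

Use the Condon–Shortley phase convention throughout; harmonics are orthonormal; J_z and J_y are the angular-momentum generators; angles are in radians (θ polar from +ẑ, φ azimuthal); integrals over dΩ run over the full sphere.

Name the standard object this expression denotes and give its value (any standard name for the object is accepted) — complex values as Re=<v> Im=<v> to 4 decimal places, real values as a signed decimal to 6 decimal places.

Gaunt coefficient, +0.231133

This is a Gaunt coefficient — the integral of a triple product of spherical harmonics over the sphere.
Checks pass: Σm=0; 12 even; l₃=1∈[1,11].
(2·6+1)(2·5+1)(2·1+1) = 429
Δ: 10! 2! 0! / 13! → 1/858
sum: t=5:−1/14400 = -1/14400
3j²(6 5 1; 0 0 0) = Δ·Π!·Σ² = 6/143  (sign +1)
sum: t=7:−1/30240 = -1/30240
3j²(6 5 1; -2 2 0) = Δ·Π!·Σ² = 16/429  (sign +1)
combine: 4πI² = 429·6/143·16/429 = 96/143
take √, sign +1: I = 0.23113338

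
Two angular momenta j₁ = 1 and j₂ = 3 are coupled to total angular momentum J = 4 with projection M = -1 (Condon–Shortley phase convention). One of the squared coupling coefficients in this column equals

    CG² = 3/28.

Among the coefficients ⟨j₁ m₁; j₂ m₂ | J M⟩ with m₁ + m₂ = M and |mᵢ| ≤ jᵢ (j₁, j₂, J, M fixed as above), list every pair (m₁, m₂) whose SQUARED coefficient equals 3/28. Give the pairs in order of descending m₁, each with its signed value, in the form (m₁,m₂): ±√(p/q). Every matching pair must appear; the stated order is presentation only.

Admissible pairs with m₁+m₂ = M = -1: (-1,0), (0,-1), (1,-2)
  (m₁,m₂)=(1,-2): CG² = 3/28, CG = +√(3/28)   ← matches the target
  (m₁,m₂)=(0,-1): CG² = 15/28, CG = +√(15/28)
  (m₁,m₂)=(-1,0): CG² = 5/14, CG = +√(5/14)
Pairs with CG² = 3/28: (1,-2): +√(3/28)

(1,-2): +√(3/28)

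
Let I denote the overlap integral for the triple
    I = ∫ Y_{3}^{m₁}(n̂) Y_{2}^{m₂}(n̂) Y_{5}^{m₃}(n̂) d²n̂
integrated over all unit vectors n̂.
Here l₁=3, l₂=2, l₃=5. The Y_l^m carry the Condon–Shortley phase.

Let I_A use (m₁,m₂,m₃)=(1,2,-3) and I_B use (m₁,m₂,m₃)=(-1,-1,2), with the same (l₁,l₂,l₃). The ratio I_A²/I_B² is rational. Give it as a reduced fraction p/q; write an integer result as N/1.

2/3

Shared (l₁,l₂,l₃)=(3,2,5): N and (l;000)² cancel in I_A²/I_B².
A: Δ = 0!·6!·4!/11! = 1/2310; Racah Σ t=0..0: t=0:+1/1152 = 1/1152; ⇒ 3j(3 2 5; 1 2 -3)² = 1/33, sgn +1
B: Δ = 0!·6!·4!/11! = 1/2310; Racah Σ t=0..0: t=0:+1/288 = 1/288; ⇒ 3j(3 2 5; -1 -1 2)² = 1/22, sgn -1
I_A²/I_B² = (1/33)/(1/22) = 2/3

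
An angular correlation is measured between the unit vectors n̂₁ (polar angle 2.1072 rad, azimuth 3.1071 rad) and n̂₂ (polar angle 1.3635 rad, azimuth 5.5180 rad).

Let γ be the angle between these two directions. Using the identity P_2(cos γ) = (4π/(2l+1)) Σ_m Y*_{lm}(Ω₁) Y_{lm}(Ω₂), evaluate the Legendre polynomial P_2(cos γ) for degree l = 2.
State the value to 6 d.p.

0.302849

Summing Y*_{l m}(θ₁,φ₁)·Y_{l m}(θ₂,φ₂) over m ∈ [−2, 2]; prefactor 4π/(2·2+1) = 2.513274:
  m=-2: Y*=(0.284712, -0.019672)  Y=(0.014950, 0.369609)  product (0.011527, 0.104938)
  m=-1: Y*=(0.339157, -0.011703)  Y=(0.112226, 0.107778)  product (0.039323, 0.035240)
  m=+0: Y*=(-0.068279, -0.000000)  Y=(-0.275312, 0.000000)  product (0.018798, 0.000000)
  m=+1: Y*=(-0.339157, -0.011703)  Y=(-0.112226, 0.107778)  product (0.039323, -0.035240)
  m=+2: Y*=(0.284712, 0.019672)  Y=(0.014950, -0.369609)  product (0.011527, -0.104938)
Σ over m = (0.120500, -0.000000); ×(4π/5) → (0.302849, -0.000000). Real part: 0.302849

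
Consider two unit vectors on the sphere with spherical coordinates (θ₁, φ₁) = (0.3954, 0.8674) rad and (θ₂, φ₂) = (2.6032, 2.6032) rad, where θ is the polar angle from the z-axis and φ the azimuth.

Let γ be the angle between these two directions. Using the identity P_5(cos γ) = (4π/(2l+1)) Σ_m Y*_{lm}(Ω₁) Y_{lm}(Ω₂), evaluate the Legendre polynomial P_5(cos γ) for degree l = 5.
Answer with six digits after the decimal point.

Term-by-term m-sum for l=5 (normalisation 4π/11 = 1.142397):
  [-5]  conj(Y_{5,-5})(Ω₁) = (-0.001443, -0.003661) ; Y_{5,-5}(Ω₂) = (0.014816, -0.007150) ; Δ = (-0.000048, -0.000044)
  [-4]  conj(Y_{5,-4})(Ω₁) = (-0.028224, -0.009605) ; Y_{5,-4}(Ω₂) = (0.047938, -0.072728) ; Δ = (-0.002052, 0.001592)
  [-3]  conj(Y_{5,-3})(Ω₁) = (-0.113050, 0.067672) ; Y_{5,-3}(Ω₂) = (0.011657, -0.262487) ; Δ = (0.016445, 0.030463)
  [-2]  conj(Y_{5,-2})(Ω₁) = (-0.058908, 0.355959) ; Y_{5,-2}(Ω₂) = (-0.219709, -0.407963) ; Δ = (0.158161, -0.054175)
  [-1]  conj(Y_{5,-1})(Ω₁) = (0.343762, 0.405326) ; Y_{5,-1}(Ω₂) = (-0.294666, -0.175988) ; Δ = (-0.029962, -0.179934)
  [+0]  conj(Y_{5,0})(Ω₁) = (0.116394, -0.000000) ; Y_{5,0}(Ω₂) = (0.237812, 0.000000) ; Δ = (0.027680, 0.000000)
  [+1]  conj(Y_{5,1})(Ω₁) = (-0.343762, 0.405326) ; Y_{5,1}(Ω₂) = (0.294666, -0.175988) ; Δ = (-0.029962, 0.179934)
  [+2]  conj(Y_{5,2})(Ω₁) = (-0.058908, -0.355959) ; Y_{5,2}(Ω₂) = (-0.219709, 0.407963) ; Δ = (0.158161, 0.054175)
  [+3]  conj(Y_{5,3})(Ω₁) = (0.113050, 0.067672) ; Y_{5,3}(Ω₂) = (-0.011657, -0.262487) ; Δ = (0.016445, -0.030463)
  [+4]  conj(Y_{5,4})(Ω₁) = (-0.028224, 0.009605) ; Y_{5,4}(Ω₂) = (0.047938, 0.072728) ; Δ = (-0.002052, -0.001592)
  [+5]  conj(Y_{5,5})(Ω₁) = (0.001443, -0.003661) ; Y_{5,5}(Ω₂) = (-0.014816, -0.007150) ; Δ = (-0.000048, 0.000044)
Accumulated sum (0.312769, 0.000000); after 4π/(2l+1) scaling, (0.357307, 0.000000) ⇒ P_5 = 0.357307

0.357307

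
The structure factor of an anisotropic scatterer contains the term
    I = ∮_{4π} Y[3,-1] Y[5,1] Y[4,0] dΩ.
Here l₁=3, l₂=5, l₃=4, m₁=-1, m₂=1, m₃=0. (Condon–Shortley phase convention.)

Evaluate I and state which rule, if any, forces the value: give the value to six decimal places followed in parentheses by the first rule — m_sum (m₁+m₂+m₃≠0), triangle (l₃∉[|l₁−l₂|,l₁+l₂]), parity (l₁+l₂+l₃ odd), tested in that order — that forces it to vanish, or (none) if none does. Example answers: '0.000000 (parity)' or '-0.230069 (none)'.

-0.086020 (none)

Rules hold: Σm=0, L=12 even, 2≤4≤8.
N = 7·11·9 = 693
Δ = 4!·2!·6!/13! = 1/180180
Racah Σ t=1..3: t=1:−1/576 t=2:+1/144 t=3:−1/576 = 1/288
⇒ 3j(3 5 4; 0 0 0)² = 20/1001, sgn +1
Racah Σ t=2..4: t=2:+1/384 t=3:−1/216 t=4:+1/2304 = -11/6912
⇒ 3j(3 5 4; -1 1 0)² = 11/1638, sgn -1
4πI² = N·(3j₀)²·(3jₘ)² = 110/1183
I = -1·√(0.0929839/4π) = -0.08601992
No selection rule forces the value: the integral is nonzero (none).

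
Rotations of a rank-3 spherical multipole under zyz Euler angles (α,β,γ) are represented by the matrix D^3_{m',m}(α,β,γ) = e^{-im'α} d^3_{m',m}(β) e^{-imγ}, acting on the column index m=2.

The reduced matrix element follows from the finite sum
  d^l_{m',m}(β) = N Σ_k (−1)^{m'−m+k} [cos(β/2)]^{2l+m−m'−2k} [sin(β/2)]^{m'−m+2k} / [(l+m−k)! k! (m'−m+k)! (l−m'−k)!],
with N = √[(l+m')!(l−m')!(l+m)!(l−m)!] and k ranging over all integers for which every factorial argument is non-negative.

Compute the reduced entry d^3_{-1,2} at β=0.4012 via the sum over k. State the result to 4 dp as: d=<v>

d^3_{-1,2}(β=0.4012) via the finite sum:
Half-angle: c=0.979947, s=0.199257. N=√(2·24·120·1)=75.894664
k: max(0,(2)−(-1))=3 … min(3+(2),3−(-1))=4
  k=3: (−1)^0·75.8947/(12)·0.9799^3·0.1993^3 = +0.047085
  k=4: (−1)^1·75.8947/(24)·0.9799^1·0.1993^5 = -0.000973
d^3_{-1,2}(0.4012) = +0.047085 -0.000973 = +0.046111

d=0.0461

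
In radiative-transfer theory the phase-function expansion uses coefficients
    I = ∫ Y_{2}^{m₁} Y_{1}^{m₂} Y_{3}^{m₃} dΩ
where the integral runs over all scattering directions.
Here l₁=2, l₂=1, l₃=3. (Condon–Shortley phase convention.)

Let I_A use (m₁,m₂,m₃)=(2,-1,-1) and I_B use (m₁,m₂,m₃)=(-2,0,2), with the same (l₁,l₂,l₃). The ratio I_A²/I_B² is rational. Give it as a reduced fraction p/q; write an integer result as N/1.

1/5

l's match ⇒ only the (l;m) 3-j factors differ between A and B.
A: triangle coeff Δ(2,1,3) = 1/105; Σ_t [0,0]: t=0:+1/48 = 1/48; (3j)²=1/105 [(2 1 3; 2 -1 -1)], sign=+1
B: triangle coeff Δ(2,1,3) = 1/105; Σ_t [0,0]: t=0:+1/24 = 1/24; (3j)²=1/21 [(2 1 3; -2 0 2)], sign=-1
I_A²/I_B² = (1/105)/(1/21) = 1/5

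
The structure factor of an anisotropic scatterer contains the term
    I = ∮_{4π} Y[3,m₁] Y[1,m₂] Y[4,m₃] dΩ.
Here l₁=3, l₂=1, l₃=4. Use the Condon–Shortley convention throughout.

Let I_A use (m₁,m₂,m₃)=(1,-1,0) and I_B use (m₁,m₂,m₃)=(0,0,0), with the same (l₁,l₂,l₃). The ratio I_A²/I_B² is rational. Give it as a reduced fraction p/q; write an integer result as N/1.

3/8

Shared (l₁,l₂,l₃)=(3,1,4): N and (l;000)² cancel in I_A²/I_B².
A: Δ = 0!·6!·2!/9! = 1/252; Racah Σ t=0..0: t=0:+1/96 = 1/96; ⇒ 3j(3 1 4; 1 -1 0)² = 1/42, sgn +1
B: Δ = 0!·6!·2!/9! = 1/252; Racah Σ t=0..0: t=0:+1/36 = 1/36; ⇒ 3j(3 1 4; 0 0 0)² = 4/63, sgn +1
I_A²/I_B² = (1/42)/(4/63) = 3/8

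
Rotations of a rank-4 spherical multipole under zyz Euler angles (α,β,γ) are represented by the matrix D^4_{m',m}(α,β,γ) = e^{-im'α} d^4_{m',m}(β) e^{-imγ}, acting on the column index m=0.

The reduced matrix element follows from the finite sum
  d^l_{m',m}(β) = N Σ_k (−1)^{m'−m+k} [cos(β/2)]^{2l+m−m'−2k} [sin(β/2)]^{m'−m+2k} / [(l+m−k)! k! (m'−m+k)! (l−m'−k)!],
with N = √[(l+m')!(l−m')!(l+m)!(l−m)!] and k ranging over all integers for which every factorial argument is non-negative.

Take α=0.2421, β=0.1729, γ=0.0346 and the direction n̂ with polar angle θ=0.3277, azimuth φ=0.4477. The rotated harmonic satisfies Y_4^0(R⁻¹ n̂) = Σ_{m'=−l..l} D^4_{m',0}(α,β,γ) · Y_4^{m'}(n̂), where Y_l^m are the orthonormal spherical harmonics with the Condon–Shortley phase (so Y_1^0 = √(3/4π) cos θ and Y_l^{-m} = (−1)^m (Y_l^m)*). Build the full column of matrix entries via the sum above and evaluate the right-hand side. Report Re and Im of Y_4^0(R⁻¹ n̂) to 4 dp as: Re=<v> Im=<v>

Need the full column D^4_{m',0} for m'=−4..4 at α=0.2421, β=0.1729, γ=0.0346.
cos(β/2)=0.996266, sin(β/2)=0.086342
d^4_{-4,0}: single k=4 term ⇒ +0.000458;  D = +0.000260+0.000377i
d^4_{-3,0}: k∈[3..4] ⇒ +0.007475 -0.000056 = +0.007419;  D = +0.005547+0.004927i
d^4_{-2,0}: k∈[2..4] ⇒ +0.069154 -0.001385 +0.000004 = +0.067773;  D = +0.059982+0.031548i
d^4_{-1,0}: k∈[1..4] ⇒ +0.376153 -0.016952 +0.000127 -0.000000 = +0.359329;  D = +0.348849+0.086146i
d^4_{0,0}: k∈[0..4] ⇒ +0.970512 -0.116632 +0.001971 -0.000007 +0.000000 = +0.855844;  D = +0.855844+0.000000i
d^4_{1,0}: k∈[0..3] ⇒ -0.376153 +0.016952 -0.000127 +0.000000 = -0.359329;  D = -0.348849+0.086146i
d^4_{2,0}: k∈[0..2] ⇒ +0.069154 -0.001385 +0.000004 = +0.067773;  D = +0.059982-0.031548i
d^4_{3,0}: k∈[0..1] ⇒ -0.007475 +0.000056 = -0.007419;  D = -0.005547+0.004927i
d^4_{4,0}: single k=0 term ⇒ +0.000458;  D = +0.000260-0.000377i
Y_4^{m'}(θ=0.3277,φ=0.4477) and Σ D·Y over m':
  (+0.0003+0.0004i)·(-0.0010-0.0046i)  (+0.0055+0.0049i)·(+0.0089-0.0385i)  (+0.0600+0.0315i)·(+0.1143-0.1427i)  (+0.3488+0.0861i)·(+0.4256-0.2044i)  (+0.8558+0.0000i)·(+0.4477+0.0000i)  (-0.3488+0.0861i)·(-0.4256-0.2044i)  (+0.0600-0.0315i)·(+0.1143+0.1427i)  (-0.0055+0.0049i)·(-0.0089-0.0385i)  (+0.0003-0.0004i)·(-0.0010+0.0046i)
Y_4^0(R⁻¹ n̂) = +0.738465+0.000000i

Re=0.7385 Im=0.0000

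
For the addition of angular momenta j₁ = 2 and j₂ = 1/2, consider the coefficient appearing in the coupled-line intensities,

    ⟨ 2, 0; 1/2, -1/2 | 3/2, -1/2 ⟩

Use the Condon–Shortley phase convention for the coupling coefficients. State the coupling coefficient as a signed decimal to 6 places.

+0.632456

j₁+j₂−J=1  J+j₁−j₂=3  J−j₁+j₂=0  j₁+j₂+J+1=5
(j₁±m₁, j₂±m₂, J±M) = (2,2,0,1,1,2)
P² = 8/5
sum k=0..0:
  [0] +1/2 = 1/2
S = 1/2
C² = P²·S² = 2/5 ; C = +0.632456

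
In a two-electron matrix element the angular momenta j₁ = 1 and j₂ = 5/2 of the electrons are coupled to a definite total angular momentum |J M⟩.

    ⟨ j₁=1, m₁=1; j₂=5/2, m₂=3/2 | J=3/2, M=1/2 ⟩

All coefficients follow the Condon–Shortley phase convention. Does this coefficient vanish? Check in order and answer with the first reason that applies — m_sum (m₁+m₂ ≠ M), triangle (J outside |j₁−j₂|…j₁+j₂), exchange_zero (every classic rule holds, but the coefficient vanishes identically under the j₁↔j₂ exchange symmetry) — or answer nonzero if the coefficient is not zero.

m_sum

m-sum: m₁+m₂ = 1+3/2 = 5/2, M = 1/2  ✗ ⇒ coefficient is 0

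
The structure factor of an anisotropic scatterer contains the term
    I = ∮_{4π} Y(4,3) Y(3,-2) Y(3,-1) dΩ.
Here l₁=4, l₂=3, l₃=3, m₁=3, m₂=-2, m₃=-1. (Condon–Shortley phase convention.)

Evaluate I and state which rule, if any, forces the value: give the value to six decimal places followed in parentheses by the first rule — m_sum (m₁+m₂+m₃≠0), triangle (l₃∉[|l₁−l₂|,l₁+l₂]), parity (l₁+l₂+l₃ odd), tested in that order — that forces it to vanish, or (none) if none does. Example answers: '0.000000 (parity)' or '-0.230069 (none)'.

-0.095955 (none)

Rules hold: Σm=0, L=10 even, 1≤3≤7.
N = 9·7·7 = 441
Δ = 4!·4!·2!/11! = 1/34650
Racah Σ t=1..3: t=1:−1/72 t=2:+1/16 t=3:−1/72 = 5/144
⇒ 3j(4 3 3; 0 0 0)² = 2/77, sgn -1
Racah Σ t=0..1: t=0:+1/144 t=1:−1/288 = 1/288
⇒ 3j(4 3 3; 3 -2 -1)² = 1/99, sgn +1
4πI² = N·(3j₀)²·(3jₘ)² = 14/121
I = -1·√(0.115702/4π) = -0.09595473
No selection rule forces the value: the integral is nonzero (none).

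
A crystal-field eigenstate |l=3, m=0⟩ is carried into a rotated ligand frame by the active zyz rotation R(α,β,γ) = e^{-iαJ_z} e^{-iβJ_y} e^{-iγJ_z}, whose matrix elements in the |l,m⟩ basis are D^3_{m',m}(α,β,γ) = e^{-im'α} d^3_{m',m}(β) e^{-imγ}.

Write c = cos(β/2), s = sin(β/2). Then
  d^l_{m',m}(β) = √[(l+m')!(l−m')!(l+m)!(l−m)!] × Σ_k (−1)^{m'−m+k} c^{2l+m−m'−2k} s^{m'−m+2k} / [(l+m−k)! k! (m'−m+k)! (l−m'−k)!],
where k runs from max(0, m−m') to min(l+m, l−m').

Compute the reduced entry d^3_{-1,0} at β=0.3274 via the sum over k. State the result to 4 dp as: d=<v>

d=0.4850

d^3_{-1,0}(β=0.3274) via the finite sum:
With c≡cos(β/2)=0.986631 and s≡sin(β/2)=0.162970, N=[2·24·6·6]^{1/2}=41.569219
The bounds max(0,m−m')=1 and min(l+m,l−m')=3 give 3 terms
  k=1: (−1)^0·41.5692/(12)·0.9866^5·0.1630^1 = +0.527803
  k=2: (−1)^1·41.5692/(4)·0.9866^3·0.1630^3 = -0.043201
  k=3: (−1)^2·41.5692/(12)·0.9866^1·0.1630^5 = +0.000393
d^3_{-1,0}(0.3274) = +0.527803 -0.043201 +0.000393 = +0.484994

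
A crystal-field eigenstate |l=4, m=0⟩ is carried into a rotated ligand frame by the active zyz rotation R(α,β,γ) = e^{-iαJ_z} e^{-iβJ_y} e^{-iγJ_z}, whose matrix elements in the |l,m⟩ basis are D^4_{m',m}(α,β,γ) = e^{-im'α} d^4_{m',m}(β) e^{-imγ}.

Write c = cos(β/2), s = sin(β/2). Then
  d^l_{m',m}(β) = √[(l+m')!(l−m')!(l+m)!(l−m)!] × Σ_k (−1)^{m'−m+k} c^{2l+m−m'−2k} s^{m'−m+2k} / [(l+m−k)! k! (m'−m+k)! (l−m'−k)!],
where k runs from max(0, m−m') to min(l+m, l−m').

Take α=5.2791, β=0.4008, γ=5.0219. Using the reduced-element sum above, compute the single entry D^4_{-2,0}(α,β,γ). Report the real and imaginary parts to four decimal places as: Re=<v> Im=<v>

Re=-0.1258 Im=-0.2690

Split into d^4_{-2,0}(β=0.4008) × two z-phases.
c=cos(0.400800/2)=0.979987, s=sin(0.400800/2)=0.199061; N=√[2·720·24·24]=910.735966
The bounds max(0,m−m')=2 and min(l+m,l−m')=4 give 3 terms
  k=2: (−1)^0·910.7360/(96)·0.9800^6·0.1991^2 = +0.332979
  k=3: (−1)^1·910.7360/(36)·0.9800^4·0.1991^4 = -0.036637
  k=4: (−1)^2·910.7360/(96)·0.9800^2·0.1991^6 = +0.000567
d^4_{-2,0}(0.4008) = +0.332979 -0.036637 +0.000567 = +0.296909
Phases: e^{-i·(-2)·5.2791}=-0.423562-0.905867i, e^{-i·(0)·5.0219}=+1.000000+0.000000i ⇒ D=-0.125760-0.268960i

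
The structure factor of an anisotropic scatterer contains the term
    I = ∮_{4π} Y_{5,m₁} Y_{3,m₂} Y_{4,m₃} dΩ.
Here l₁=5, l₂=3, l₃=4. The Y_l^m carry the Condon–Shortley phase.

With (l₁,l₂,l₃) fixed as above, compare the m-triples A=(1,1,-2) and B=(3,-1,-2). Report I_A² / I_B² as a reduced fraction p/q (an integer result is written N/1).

l's match ⇒ only the (l;m) 3-j factors differ between A and B.
A: triangle coeff Δ(5,3,4) = 1/180180; Σ_t [2,4]: t=2:+1/384 t=3:−1/720 t=4:+1/34560 = 43/34560; (3j)²=1849/180180 [(5 3 4; 1 1 -2)], sign=+1
B: triangle coeff Δ(5,3,4) = 1/180180; Σ_t [0,2]: t=0:+1/2304 t=1:−1/720 t=2:+1/5760 = -1/1280; (3j)²=27/1430 [(5 3 4; 3 -1 -2)], sign=-1
I_A²/I_B² = (1849/180180)/(27/1430) = 1849/3402

1849/3402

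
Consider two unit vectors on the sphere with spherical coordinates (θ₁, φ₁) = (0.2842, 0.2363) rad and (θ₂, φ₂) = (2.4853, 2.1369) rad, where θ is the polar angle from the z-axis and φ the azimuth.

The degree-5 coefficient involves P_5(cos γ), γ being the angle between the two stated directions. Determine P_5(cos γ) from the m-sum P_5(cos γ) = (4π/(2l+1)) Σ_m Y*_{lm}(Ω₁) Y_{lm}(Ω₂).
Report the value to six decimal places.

Expand P_5 via completeness: Σ_{m} conj(Y_{5,m}) at Ω₁ times Y_{5,m} at Ω₂ —
  term(m=-5) = (-0.000031, 0.000002)   from Y*(Ω₁)=(0.000305, 0.000744), Y(Ω₂)=(-0.012017, 0.037375)
  term(m=-4) = (-0.000349, 0.001359)   from Y*(Ω₁)=(0.005099, 0.007059), Y(Ω₂)=(0.103056, 0.123949)
  term(m=-3) = (0.016981, 0.011159)   from Y*(Ω₁)=(0.042213, 0.036203), Y(Ω₂)=(0.362422, -0.046466)
  term(m=-2) = (0.078708, -0.061036)   from Y*(Ω₁)=(0.200895, 0.102706), Y(Ω₂)=(0.187464, -0.399661)
  term(m=-1) = (-0.016378, -0.047847)   from Y*(Ω₁)=(0.517605, 0.124638), Y(Ω₂)=(-0.050947, -0.080171)
  term(m=+0) = (0.170713, 0.000000)   from Y*(Ω₁)=(0.447550, -0.000000), Y(Ω₂)=(0.381439, 0.000000)
  term(m=+1) = (-0.016378, 0.047847)   from Y*(Ω₁)=(-0.517605, 0.124638), Y(Ω₂)=(0.050947, -0.080171)
  term(m=+2) = (0.078708, 0.061036)   from Y*(Ω₁)=(0.200895, -0.102706), Y(Ω₂)=(0.187464, 0.399661)
  term(m=+3) = (0.016981, -0.011159)   from Y*(Ω₁)=(-0.042213, 0.036203), Y(Ω₂)=(-0.362422, -0.046466)
  term(m=+4) = (-0.000349, -0.001359)   from Y*(Ω₁)=(0.005099, -0.007059), Y(Ω₂)=(0.103056, -0.123949)
  term(m=+5) = (-0.000031, -0.000002)   from Y*(Ω₁)=(-0.000305, 0.000744), Y(Ω₂)=(0.012017, 0.037375)
Accumulated sum (0.328573, 0.000000); after 4π/(2l+1) scaling, (0.375361, 0.000000) ⇒ P_5 = 0.375361

0.375361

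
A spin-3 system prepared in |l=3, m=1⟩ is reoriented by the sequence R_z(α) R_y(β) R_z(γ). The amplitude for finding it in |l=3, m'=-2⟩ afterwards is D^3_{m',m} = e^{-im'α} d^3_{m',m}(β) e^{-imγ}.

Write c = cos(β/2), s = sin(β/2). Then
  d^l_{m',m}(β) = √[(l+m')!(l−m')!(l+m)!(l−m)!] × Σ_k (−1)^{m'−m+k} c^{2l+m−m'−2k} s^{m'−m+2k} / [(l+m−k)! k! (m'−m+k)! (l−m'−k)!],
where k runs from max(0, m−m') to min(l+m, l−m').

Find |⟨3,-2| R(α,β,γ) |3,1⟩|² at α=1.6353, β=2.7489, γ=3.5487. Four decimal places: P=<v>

P=0.2658

First d^3_{-2,1}(β=2.7489), then the phase factors e^{-i(-2)α} and e^{-i(1)γ}:
Half-angle: c=0.195087, s=0.980786. N=√(1·120·24·2)=75.894664
k: max(0,(1)−(-2))=3 … min(3+(1),3−(-2))=4
  k=3: (−1)^0·75.8947/(12)·0.1951^3·0.9808^3 = +0.044304
  k=4: (−1)^1·75.8947/(24)·0.1951^1·0.9808^5 = -0.559886
d^3_{-2,1}(2.7489) = +0.044304 -0.559886 = -0.515583
|D^3_{-2,1}|² = |d^3_{-2,1}(β)|² = (-0.515583)² = 0.265825 (the z-rotation phases have unit modulus)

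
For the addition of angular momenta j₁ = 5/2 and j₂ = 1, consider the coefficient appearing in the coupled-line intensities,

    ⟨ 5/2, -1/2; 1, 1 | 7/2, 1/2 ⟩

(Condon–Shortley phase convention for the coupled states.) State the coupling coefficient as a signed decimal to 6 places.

j₁+j₂−J=0  J+j₁−j₂=5  J−j₁+j₂=2  j₁+j₂+J+1=8
(j₁±m₁, j₂±m₂, J±M) = (2,3,2,0,4,3)
P² = 1152/7
sum k=0..0:
  [0] +1/24 = 1/24
S = 1/24
C² = P²·S² = 2/7 ; C = +0.534522

+0.534522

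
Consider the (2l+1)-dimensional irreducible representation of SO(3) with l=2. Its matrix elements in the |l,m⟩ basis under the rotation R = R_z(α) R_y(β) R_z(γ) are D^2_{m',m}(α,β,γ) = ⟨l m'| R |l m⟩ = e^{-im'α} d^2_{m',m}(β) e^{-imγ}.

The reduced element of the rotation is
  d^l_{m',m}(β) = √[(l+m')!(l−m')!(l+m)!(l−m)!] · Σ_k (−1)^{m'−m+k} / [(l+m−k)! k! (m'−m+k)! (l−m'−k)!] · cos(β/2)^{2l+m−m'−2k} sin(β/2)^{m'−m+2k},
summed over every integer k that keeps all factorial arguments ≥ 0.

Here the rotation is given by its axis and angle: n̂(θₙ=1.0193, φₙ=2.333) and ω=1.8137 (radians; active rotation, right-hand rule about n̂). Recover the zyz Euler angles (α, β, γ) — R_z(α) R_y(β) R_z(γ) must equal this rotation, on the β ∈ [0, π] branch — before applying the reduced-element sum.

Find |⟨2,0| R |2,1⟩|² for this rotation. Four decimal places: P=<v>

Axis–angle → zyz. n̂ = (sinθₙcosφₙ, sinθₙsinφₙ, cosθₙ) = (-0.588142, +0.616078, +0.523962), ω = 1.8137.
R = I cosω + sinω [n̂]ₓ + (1−cosω) n̂n̂ᵀ gives
  R = [+0.188588, -0.958073, +0.215708; +0.059088, +0.230321, +0.971319; -0.980277, -0.170434, +0.100047]
β = atan2(√(R₁₃²+R₂₃²), R₃₃) = 1.470582; α = atan2(R₂₃, R₁₃) mod 2π = 1.352265; γ = atan2(R₃₂, −R₃₁) mod 2π = 6.111043
D^2_{0,1}(1.3523,1.4706,6.1110) = e^{-i·0·1.3523}·d^2_{0,1}(1.4706)·e^{-i·1·6.1110}. Compute d first:
c=cos(1.470582/2)=0.741636, s=sin(1.470582/2)=0.670803; N=√[2·2·6·1]=4.898979
Admissible k: 1..2 (factorial args all ≥0)
  k=1: (−1)^0·4.8990/(2)·0.7416^3·0.6708^1 = +0.670258
  k=2: (−1)^1·4.8990/(2)·0.7416^1·0.6708^3 = -0.548342
d^2_{0,1}(1.4706) = +0.670258 -0.548342 = +0.121917
|D^2_{0,1}|² = |d^2_{0,1}(β)|² = (+0.121917)² = 0.014864 (the z-rotation phases have unit modulus)

P=0.0149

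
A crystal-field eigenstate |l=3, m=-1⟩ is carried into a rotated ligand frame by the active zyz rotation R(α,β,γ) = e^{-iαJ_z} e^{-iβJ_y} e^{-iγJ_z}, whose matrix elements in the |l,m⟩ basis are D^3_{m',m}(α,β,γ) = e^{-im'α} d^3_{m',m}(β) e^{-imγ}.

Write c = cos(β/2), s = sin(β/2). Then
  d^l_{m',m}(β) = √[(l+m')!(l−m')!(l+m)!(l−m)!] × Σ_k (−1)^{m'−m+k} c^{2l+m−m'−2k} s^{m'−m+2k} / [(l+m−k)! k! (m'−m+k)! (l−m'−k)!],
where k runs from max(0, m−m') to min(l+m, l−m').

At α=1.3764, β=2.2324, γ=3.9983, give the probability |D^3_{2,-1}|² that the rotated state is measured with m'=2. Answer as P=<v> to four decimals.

P=0.1802

First d^3_{2,-1}(β=2.2324), then the phase factors e^{-i(2)α} and e^{-i(-1)γ}:
c=cos(2.232400/2)=0.439100, s=sin(2.232400/2)=0.898438; N=√[120·1·2·24]=75.894664
k∈{0,1} keeps every argument non-negative
  k=0: (−1)^3·75.8947/(12)·0.4391^3·0.8984^3 = -0.388315
  k=1: (−1)^4·75.8947/(24)·0.4391^1·0.8984^5 = +0.812839
d^3_{2,-1}(2.2324) = -0.388315 +0.812839 = +0.424524
|D^3_{2,-1}|² = |d^3_{2,-1}(β)|² = (+0.424524)² = 0.180221 (the z-rotation phases have unit modulus)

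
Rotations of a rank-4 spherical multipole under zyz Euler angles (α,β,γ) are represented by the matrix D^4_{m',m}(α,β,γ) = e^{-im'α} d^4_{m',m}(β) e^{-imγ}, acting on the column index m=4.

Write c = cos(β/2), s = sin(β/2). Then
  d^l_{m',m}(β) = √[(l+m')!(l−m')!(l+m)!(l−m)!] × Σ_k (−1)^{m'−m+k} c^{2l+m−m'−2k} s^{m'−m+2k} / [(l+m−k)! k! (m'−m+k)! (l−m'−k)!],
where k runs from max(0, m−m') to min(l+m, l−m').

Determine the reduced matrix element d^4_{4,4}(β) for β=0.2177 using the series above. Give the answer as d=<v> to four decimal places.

d=0.9536

d^4_{4,4}(β=0.2177) via the finite sum:
c=cos(0.217700/2)=0.994082, s=sin(0.217700/2)=0.108635; N=√[40320·1·40320·1]=40320.000000
Admissible k: 0..0 (factorial args all ≥0)
  k=0: (−1)^0·40320.0000/(40320)·0.9941^8·0.1086^0 = +0.953623
d^4_{4,4}(0.2177) = +0.953623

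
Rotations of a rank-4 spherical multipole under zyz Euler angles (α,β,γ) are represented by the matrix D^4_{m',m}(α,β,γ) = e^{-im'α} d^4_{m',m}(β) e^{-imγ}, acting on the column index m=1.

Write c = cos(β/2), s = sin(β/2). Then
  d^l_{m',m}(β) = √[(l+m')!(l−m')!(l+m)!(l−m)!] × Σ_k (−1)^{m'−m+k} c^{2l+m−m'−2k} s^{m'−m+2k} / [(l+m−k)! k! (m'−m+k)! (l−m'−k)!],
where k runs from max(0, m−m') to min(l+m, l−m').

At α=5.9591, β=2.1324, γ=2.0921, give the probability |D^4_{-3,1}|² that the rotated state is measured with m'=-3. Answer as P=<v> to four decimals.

Split into d^4_{-3,1}(β=2.1324) × two z-phases.
Half-angle: c=0.483454, s=0.875370. N=√(1·5040·120·6)=1904.940944
Admissible k: 4..5 (factorial args all ≥0)
  k=4: (−1)^0·1904.9409/(144)·0.4835^4·0.8754^4 = +0.424332
  k=5: (−1)^1·1904.9409/(240)·0.4835^2·0.8754^6 = -0.834699
d^4_{-3,1}(2.1324) = +0.424332 -0.834699 = -0.410367
|D^4_{-3,1}|² = |d^4_{-3,1}(β)|² = (-0.410367)² = 0.168401 (the z-rotation phases have unit modulus)

P=0.1684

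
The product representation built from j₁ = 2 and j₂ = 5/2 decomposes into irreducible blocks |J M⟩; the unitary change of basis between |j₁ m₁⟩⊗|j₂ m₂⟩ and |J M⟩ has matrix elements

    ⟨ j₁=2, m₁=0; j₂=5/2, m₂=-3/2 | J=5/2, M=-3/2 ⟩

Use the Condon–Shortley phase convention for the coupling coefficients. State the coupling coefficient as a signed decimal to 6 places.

j₁+j₂−J=2  J+j₁−j₂=2  J−j₁+j₂=3  j₁+j₂+J+1=8
(j₁±m₁, j₂±m₂, J±M) = (2,2,1,4,1,4)
P² = 288/35
sum k=0..1:
  [0] +1/8 = 1/8
  [1] −1/6 = -1/6
S = -1/24
C² = P²·S² = 1/70 ; C = -0.119523

-0.119523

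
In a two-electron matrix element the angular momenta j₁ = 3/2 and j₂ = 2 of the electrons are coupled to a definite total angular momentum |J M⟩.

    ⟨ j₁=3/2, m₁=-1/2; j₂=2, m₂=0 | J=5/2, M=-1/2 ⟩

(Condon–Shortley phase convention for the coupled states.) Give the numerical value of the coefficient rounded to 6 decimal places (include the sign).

−√(3/35) ≈ -0.292770

j₁+j₂−J=1  J+j₁−j₂=2  J−j₁+j₂=3  j₁+j₂+J+1=7
(j₁±m₁, j₂±m₂, J±M) = (1,2,2,2,2,3)
P² = 48/35
sum k=0..1:
  [0] +1/4 = 1/4
  [1] −1/2 = -1/2
S = -1/4
C² = P²·S² = 3/35 ; C = -0.292770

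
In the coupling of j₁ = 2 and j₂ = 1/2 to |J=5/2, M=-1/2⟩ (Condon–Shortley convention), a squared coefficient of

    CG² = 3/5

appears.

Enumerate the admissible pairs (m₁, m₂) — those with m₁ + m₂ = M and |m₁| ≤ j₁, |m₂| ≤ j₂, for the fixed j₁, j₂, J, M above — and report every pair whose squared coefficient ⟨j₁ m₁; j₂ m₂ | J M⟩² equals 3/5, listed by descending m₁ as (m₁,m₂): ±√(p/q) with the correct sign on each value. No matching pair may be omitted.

(0,-1/2): +√(3/5)

Admissible pairs with m₁+m₂ = M = -1/2: (-1,1/2), (0,-1/2)
  (m₁,m₂)=(0,-1/2): CG² = 3/5, CG = +√(3/5)   ← matches the target
  (m₁,m₂)=(-1,1/2): CG² = 2/5, CG = +√(2/5)
Pairs with CG² = 3/5: (0,-1/2): +√(3/5)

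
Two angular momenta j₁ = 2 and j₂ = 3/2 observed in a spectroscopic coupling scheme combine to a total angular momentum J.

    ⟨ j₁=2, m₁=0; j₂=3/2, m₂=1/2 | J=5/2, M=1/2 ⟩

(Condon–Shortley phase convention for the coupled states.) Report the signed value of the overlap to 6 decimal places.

-0.292770

j₁+j₂−J=1  J+j₁−j₂=3  J−j₁+j₂=2  j₁+j₂+J+1=7
(j₁±m₁, j₂±m₂, J±M) = (2,2,2,1,3,2)
P² = 48/35
sum k=0..1:
  [0] +1/4 = 1/4
  [1] −1/2 = -1/2
S = -1/4
C² = P²·S² = 3/35 ; C = -0.292770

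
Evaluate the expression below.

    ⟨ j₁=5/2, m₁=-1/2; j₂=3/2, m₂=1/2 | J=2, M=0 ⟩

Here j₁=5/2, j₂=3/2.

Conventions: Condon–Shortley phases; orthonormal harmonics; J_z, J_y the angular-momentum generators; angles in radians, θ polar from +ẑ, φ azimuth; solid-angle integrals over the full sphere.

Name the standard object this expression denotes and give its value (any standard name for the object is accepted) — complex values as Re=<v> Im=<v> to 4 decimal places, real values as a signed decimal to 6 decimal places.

This is a Clebsch–Gordan (vector-coupling) coefficient.
j₁+j₂−J=2  J+j₁−j₂=3  J−j₁+j₂=1  j₁+j₂+J+1=7
(j₁±m₁, j₂±m₂, J±M) = (2,3,2,1,2,2)
P² = 8/7
sum k=1..2:
  [1] −1/2 = -1/2
  [2] +1/4 = 1/4
S = -1/4
C² = P²·S² = 1/14 ; C = -0.267261

Clebsch–Gordan coefficient, −√(1/14) ≈ -0.267261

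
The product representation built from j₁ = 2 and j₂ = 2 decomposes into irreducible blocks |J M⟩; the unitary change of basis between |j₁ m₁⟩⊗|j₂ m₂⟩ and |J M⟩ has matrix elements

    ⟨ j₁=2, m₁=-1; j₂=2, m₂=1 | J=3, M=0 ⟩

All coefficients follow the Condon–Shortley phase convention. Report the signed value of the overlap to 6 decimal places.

−√(2/5) = -0.632456

triangle: 1!*3!*3!/8! = 36/40320
(j±m)!: 1!*3!*3!*1!*3!*3! = 1296
prefactor² = (2J+1)*Δ*N² = 81/10
  k=0: +1/(0!*1!*3!*3!*0!*0!) = 1/36
  k=1: −1/(1!*0!*2!*2!*1!*1!) = -1/4
Σ = -2/9  ⇒  CG² = 81/10*(-2/9)² = 2/5
CG = −√(2/5) = -0.632456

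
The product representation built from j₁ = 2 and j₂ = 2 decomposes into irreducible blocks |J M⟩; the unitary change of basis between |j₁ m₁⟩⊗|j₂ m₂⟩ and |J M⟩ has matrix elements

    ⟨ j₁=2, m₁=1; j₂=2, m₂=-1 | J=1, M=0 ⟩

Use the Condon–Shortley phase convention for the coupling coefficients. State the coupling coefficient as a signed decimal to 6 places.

triangle: 3!*1!*1!/6! = 6/720
(j±m)!: 3!*1!*1!*3!*1!*1! = 36
prefactor² = (2J+1)*Δ*N² = 9/10
  k=0: +1/(0!*3!*1!*1!*0!*0!) = 1/6
  k=1: −1/(1!*2!*0!*0!*1!*1!) = -1/2
Σ = -1/3  ⇒  CG² = 9/10*(-1/3)² = 1/10
CG = −√(1/10) = -0.316228

−√(1/10) ≈ -0.316228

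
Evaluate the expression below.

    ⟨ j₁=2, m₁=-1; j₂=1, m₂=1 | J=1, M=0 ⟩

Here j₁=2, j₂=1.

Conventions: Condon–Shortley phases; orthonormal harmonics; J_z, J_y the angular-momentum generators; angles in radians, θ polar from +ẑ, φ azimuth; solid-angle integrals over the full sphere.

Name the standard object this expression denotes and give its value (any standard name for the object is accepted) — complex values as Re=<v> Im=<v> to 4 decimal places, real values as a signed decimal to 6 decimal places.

Clebsch–Gordan coefficient, +√(3/10) ≈ +0.547723

This is a Clebsch–Gordan (vector-coupling) coefficient.
√[3·2!2!0!/5! · 1!3!2!0!1!1!] = √(6/5)
  +(−1)^2/∏(2,0,1,0,1,0)! = 1/2  (running 1/2)
⟨..|..⟩ = √(6/5)·(1/2) = +0.547723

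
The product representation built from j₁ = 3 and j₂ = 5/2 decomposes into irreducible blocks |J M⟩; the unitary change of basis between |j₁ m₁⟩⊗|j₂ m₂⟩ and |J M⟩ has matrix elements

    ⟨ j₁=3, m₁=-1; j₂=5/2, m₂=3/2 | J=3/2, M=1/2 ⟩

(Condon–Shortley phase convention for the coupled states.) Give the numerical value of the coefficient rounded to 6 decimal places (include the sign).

j₁+j₂−J=4  J+j₁−j₂=2  J−j₁+j₂=1  j₁+j₂+J+1=8
(j₁±m₁, j₂±m₂, J±M) = (2,4,4,1,2,1)
P² = 384/35
sum k=3..4:
  [3] −1/6 = -1/6
  [4] +1/48 = 1/48
S = -7/48
C² = P²·S² = 7/30 ; C = -0.483046

−√(7/30) = -0.483046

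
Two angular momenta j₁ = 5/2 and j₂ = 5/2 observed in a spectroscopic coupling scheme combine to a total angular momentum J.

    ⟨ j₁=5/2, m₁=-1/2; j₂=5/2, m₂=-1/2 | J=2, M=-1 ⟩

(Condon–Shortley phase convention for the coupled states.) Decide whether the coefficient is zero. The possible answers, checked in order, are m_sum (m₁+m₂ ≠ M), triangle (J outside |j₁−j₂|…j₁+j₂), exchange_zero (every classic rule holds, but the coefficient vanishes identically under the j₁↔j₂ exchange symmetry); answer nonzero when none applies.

m-sum: m₁+m₂ = -1/2+(-1/2) = -1, M = -1  ✓
triangle: |j₁−j₂| = 0 ≤ J = 2 ≤ j₁+j₂ = 5  ✓
exchange: j₁=j₂ and m₁=m₂, and (−1)^(j₁+j₂−J) = (−1)^3 = −1 forces ⟨j₁m₁;j₂m₂|JM⟩ = −⟨j₂m₂;j₁m₁|JM⟩ = −⟨j₁m₁;j₂m₂|JM⟩ ⇒ the coefficient vanishes identically
Racah sum check: Σ_k collapses to 0 ⇒ CG = 0

exchange_zero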